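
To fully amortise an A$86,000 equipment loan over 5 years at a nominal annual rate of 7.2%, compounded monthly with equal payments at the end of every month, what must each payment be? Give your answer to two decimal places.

Periodic rate i = 0.072/12 = 0.006; n = 5 × 12 = 60 periods.
Annuity-PV factor = 50.262130; PMT = 86000 / 50.262130 = 1,711.0298

A$1,711.03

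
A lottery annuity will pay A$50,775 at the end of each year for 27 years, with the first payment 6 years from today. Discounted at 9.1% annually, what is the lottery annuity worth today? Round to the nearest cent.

A$326,608.44

Value one period before first payment (t=5): 50775 × [1 − (1+0.091)^(−27)] / 0.091 = 50775 × 9.942629 = 504,836.9769
Discount back 5 years: 504,836.9769 × (1+0.091)^(−5) = 504,836.9769 × 0.646958 = 326,608.4409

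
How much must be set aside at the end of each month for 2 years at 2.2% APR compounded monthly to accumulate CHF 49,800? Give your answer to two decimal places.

CHF 2,031.59

i = 0.022/12 = 0.00183333 per month; n = 2·12 = 24.
FV-annuity factor = 24.512869; PMT = 49800 / 24.512869 = 2,031.5860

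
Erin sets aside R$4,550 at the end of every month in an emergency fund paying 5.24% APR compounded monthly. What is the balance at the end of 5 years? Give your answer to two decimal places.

i = 0.0524/12 = 0.00436667 per month; n = 5·12 = 60.
Accumulation factor s(60|0.00436667) = 68.424169; FV = 4550 × 68.424169 = 311,329.9692

R$311,329.97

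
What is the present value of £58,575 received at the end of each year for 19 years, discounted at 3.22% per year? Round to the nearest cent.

PV = PMT · [1 − (1+i)^(−n)] / i = 58575 · 14.048776 = 822,907.0673

£822,907.07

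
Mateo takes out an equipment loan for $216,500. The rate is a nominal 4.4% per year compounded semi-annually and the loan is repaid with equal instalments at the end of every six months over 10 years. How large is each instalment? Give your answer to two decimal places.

With 2 periods per year: i = 0.022, n = 20.
PMT = 216500 / ( [1 − (1+0.022)^(−20)] / 0.022 ) = 216500 / 16.040185 = 13,497.3502

$13,497.35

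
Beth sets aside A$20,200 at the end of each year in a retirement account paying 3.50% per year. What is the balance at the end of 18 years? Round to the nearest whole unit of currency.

A$494,894

FV = 20200 × [(1+0.035)^18 − 1] / 0.035 = 20200 × 24.499691 = 494,893.7643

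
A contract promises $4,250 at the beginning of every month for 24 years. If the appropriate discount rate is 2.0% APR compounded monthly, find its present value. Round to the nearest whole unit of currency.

With 12 periods per year: i = 0.00166667, n = 288.
PV = 4250 × [1 − (1+0.00166667)^(−288)] / 0.00166667 × (1+i) = 4250 × 228.962561 = 973,090.8859
(annuity-due: payments at period start, so ×(1+i).)

$973,091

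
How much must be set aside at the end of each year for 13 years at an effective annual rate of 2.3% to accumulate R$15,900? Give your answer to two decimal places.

R$1,063.23

FV-annuity factor = 14.954365; PMT = 15900 / 14.954365 = 1,063.2347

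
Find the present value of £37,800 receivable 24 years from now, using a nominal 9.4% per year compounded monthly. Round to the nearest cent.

£3,995.22

Periodic rate i = 0.094/12 = 0.00783333; n = 24 × 12 = 288 periods.
PV = FV·(1+i)^(−n) = 37,800 × 0.105694 = 3,995.2223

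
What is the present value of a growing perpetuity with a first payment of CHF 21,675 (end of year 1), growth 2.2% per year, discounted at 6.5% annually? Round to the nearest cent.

PV = D₁/(r − g) = 21675/(0.065 − 0.022) = 504,069.7674

CHF 504,069.77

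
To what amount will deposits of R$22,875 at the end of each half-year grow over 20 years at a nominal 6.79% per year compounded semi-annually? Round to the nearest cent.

R$1,887,764.96

Periodic rate i = 0.0679/2 = 0.03395; n = 20 × 2 = 40 periods.
FV = PMT · [(1+i)^n − 1] / i = 22875 · 82.525244 = 1,887,764.9551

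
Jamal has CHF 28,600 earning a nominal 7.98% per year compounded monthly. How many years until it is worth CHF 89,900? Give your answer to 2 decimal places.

Periodic rate i = 0.0798/12 = 0.00665.
(1+i)^n = 89900/28600 = 3.14336, so n = ln 3.14336 / ln 1.00665 = 172.7963 months
= 172.7963/12 years

14.40 years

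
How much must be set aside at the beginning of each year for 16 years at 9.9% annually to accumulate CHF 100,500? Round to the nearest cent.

CHF 2,565.68

PMT = 100500 / ( [(1+0.099)^16 − 1] / 0.099 × (1+i) ) = 100500 / 39.170922 = 2,565.6787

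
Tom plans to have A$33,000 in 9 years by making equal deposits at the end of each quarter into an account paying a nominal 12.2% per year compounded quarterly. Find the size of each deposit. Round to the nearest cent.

i = 0.122/4 = 0.0305 per quarter; n = 9·4 = 36.
PMT = 33000 / ( [(1+0.0305)^36 − 1] / 0.0305 ) = 33000 / 63.913459 = 516.3232

A$516.32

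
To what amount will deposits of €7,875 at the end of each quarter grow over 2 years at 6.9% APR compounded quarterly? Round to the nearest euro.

With 4 periods per year: i = 0.01725, n = 8.
FV = 7875 × [(1+0.01725)^8 − 1] / 0.01725 = 7875 × 8.500028 = 66,937.7190

€66,938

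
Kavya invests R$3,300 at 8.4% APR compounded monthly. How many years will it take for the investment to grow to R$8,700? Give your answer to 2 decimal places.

11.58 years

Periodic rate i = 0.084/12 = 0.007.
(1+i)^n = 8700/3300 = 2.63636, so n = ln 2.63636 / ln 1.007 = 138.9699 months
= 138.9699/12 years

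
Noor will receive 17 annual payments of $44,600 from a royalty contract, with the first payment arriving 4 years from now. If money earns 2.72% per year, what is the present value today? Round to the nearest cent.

$554,205.10

Value one period before first payment (t=3): 44600 × [1 − (1+0.0272)^(−17)] / 0.0272 = 44600 × 13.467925 = 600,669.4581
PV₀ = 600,669.4581 / (1+0.0272)^3 = 600,669.4581 / 1.083840 = 554,205.1000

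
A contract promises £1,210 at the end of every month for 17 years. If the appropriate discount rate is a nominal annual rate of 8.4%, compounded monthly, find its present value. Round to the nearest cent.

i = 0.084/12 = 0.007 per month; n = 17·12 = 204.
PV = PMT · [1 − (1+i)^(−n)] / i = 1210 · 108.430873 = 131,201.3565

£131,201.36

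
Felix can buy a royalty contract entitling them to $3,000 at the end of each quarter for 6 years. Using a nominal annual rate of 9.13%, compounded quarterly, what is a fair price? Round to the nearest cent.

$54,967.06

With 4 periods per year: i = 0.022825, n = 24.
Annuity factor a(24|0.022825) = 18.322353; PV = 3000 × 18.322353 = 54,967.0578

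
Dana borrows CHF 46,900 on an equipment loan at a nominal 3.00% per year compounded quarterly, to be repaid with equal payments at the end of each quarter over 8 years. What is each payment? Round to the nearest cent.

CHF 1,653.99

i = 0.03/4 = 0.0075 per quarter; n = 8·4 = 32.
PMT = 46900 / ( [1 − (1+0.0075)^(−32)] / 0.0075 ) = 46900 / 28.355650 = 1,653.9913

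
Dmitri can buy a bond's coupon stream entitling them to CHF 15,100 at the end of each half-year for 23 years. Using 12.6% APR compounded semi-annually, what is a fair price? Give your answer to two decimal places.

CHF 225,257.86

With 2 periods per year: i = 0.063, n = 46.
Annuity factor a(46|0.063) = 14.917739; PV = 15100 × 14.917739 = 225,257.8583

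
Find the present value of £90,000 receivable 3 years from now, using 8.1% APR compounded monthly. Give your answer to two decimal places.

£70,642.09

Periodic rate i = 0.081/12 = 0.00675; n = 3 × 12 = 36 periods.
PV = 90,000 / (1 + 0.00675)^36 = 90,000 / 1.274028 = 70,642.0886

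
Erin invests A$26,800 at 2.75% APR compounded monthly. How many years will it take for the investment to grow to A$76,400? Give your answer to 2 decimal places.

38.14 years

Periodic rate i = 0.0275/12 = 0.00229167.
(1+i)^n = 76400/26800 = 2.85075, so n = ln 2.85075 / ln 1.00229 = 457.6498 months
= 457.6498/12 years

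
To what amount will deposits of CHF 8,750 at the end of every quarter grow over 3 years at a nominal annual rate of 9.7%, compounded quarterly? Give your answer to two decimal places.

With 4 periods per year: i = 0.02425, n = 12.
Accumulation factor s(12|0.02425) = 13.737215; FV = 8750 × 13.737215 = 120,200.6269

CHF 120,200.63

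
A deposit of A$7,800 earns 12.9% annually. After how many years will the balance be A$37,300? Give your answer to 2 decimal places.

(1+i)^n = 37300/7800 = 4.78205, so n = ln 4.78205 / ln 1.129 = 12.8974 years

12.90 years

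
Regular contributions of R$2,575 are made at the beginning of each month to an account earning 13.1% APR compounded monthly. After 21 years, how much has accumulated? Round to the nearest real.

i = 0.131/12 = 0.0109167 per month; n = 21·12 = 252.
Accumulation factor s(252|0.0109167) × (1+i) = 1335.946108; FV = 2575 × 1335.946108 = 3,440,061.2280
Payments are at the start of each period, so multiply by (1+i).

R$3,440,061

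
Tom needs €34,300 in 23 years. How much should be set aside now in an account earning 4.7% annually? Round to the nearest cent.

PV = 34,300 / (1 + 0.047)^23 = 34,300 / 2.875899 = 11,926.7040

€11,926.70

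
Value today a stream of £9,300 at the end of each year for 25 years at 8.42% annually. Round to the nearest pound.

PV = PMT · [1 − (1+i)^(−n)] / i = 9300 · 10.302673 = 95,814.8554

£95,815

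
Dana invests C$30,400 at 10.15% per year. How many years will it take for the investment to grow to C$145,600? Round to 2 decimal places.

(1+i)^n = 145600/30400 = 4.78947, so n = ln 4.78947 / ln 1.1015 = 16.2033 years

16.20 years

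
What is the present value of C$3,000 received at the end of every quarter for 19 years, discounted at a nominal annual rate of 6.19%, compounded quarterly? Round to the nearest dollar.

i = 0.0619/4 = 0.015475 per quarter; n = 19·4 = 76.
PV = PMT · [1 − (1+i)^(−n)] / i = 3000 · 44.505940 = 133,517.8209

C$133,518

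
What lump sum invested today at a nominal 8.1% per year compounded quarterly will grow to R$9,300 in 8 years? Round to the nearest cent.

R$4,896.34

i = 0.081/4 = 0.02025 per quarter; n = 8·4 = 32.
PV = FV·(1+i)^(−n) = 9,300 × 0.526488 = 4,896.3408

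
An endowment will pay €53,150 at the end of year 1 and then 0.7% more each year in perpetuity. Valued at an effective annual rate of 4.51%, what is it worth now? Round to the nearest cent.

€1,395,013.12

PV = D₁/(r − g) = 53150/(0.0451 − 0.007) = 1,395,013.1234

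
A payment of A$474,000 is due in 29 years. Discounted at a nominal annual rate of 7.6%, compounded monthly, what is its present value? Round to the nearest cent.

A$52,675.86

Periodic rate i = 0.076/12 = 0.00633333; n = 29 × 12 = 348 periods.
PV = 474,000 / (1 + 0.00633333)^348 = 474,000 / 8.998429 = 52,675.8621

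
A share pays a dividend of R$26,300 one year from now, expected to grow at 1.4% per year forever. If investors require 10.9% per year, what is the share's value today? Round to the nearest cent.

R$276,842.11

PV = D₁/(r − g) = 26300/(0.109 − 0.014) = 276,842.1053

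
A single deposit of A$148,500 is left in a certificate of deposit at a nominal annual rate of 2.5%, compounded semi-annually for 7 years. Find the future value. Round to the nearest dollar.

Periodic rate i = 0.025/2 = 0.0125; n = 7 × 2 = 14 periods.
FV = PV·(1+i)^n = 148,500 × 1.189955 = 176,708.2802

A$176,708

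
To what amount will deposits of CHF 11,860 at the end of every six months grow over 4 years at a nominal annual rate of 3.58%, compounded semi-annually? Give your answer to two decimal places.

With 2 periods per year: i = 0.0179, n = 8.
FV = PMT · [(1+i)^n − 1] / i = 11860 · 8.519550 = 101,041.8658

CHF 101,041.87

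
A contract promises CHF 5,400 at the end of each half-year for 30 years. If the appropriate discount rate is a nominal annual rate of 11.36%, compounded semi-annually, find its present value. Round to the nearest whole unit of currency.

Periodic rate i = 0.1136/2 = 0.0568; n = 30 × 2 = 60 periods.
PV = PMT · [1 − (1+i)^(−n)] / i = 5400 · 16.965776 = 91,615.1911

CHF 91,615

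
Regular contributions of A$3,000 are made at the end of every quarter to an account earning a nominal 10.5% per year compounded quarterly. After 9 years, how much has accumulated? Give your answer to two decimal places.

A$176,187.49

Periodic rate i = 0.105/4 = 0.02625; n = 9 × 4 = 36 periods.
FV = PMT · [(1+i)^n − 1] / i = 3000 · 58.729162 = 176,187.4873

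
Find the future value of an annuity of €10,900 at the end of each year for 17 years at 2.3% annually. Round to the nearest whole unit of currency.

€223,652

FV = PMT · [(1+i)^n − 1] / i = 10900 · 20.518492 = 223,651.5599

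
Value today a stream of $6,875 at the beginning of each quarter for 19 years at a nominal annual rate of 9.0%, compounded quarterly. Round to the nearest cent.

Periodic rate i = 0.09/4 = 0.0225; n = 19 × 4 = 76 periods.
PV = 6875 × [1 − (1+0.0225)^(−76)] / 0.0225 × (1+i) = 6875 × 37.067826 = 254,841.3041
(annuity-due: payments at period start, so ×(1+i).)

$254,841.30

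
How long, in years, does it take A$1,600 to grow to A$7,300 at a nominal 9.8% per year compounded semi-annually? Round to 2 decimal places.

Periodic rate i = 0.098/2 = 0.049.
n = ln(7300/1600) / ln(1+0.049) = ln(4.56250) / 0.047837 = 31.7298 half-years
= 31.7298/2 years

15.86 years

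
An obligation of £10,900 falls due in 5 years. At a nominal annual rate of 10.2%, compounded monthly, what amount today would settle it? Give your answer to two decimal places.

With 12 periods per year: i = 0.0085, n = 60.
PV = 10,900 / (1 + 0.0085)^60 = 10,900 / 1.661706 = 6,559.5243

£6,559.52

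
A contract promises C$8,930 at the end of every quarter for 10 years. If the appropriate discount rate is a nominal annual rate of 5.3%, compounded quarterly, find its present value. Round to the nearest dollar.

i = 0.053/4 = 0.01325 per quarter; n = 10·4 = 40.
PV = PMT · [1 − (1+i)^(−n)] / i = 8930 · 30.893796 = 275,881.5992

C$275,882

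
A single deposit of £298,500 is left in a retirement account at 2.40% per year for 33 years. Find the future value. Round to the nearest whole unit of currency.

£652,894

FV = 298,500 × (1 + 0.024)^33 = 652,894.3413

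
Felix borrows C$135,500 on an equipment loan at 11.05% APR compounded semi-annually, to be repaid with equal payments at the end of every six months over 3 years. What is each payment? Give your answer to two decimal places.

C$27,145.75

With 2 periods per year: i = 0.05525, n = 6.
PMT = 135500 / ( [1 − (1+0.05525)^(−6)] / 0.05525 ) = 135500 / 4.991574 = 27,145.7456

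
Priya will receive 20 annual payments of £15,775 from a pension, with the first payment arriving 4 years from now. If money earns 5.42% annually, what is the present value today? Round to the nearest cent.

PV at t=3 (ordinary 20-year annuity): 15775 × a(20|0.0542) = 15775 × 12.030104 = 189,774.8901
PV₀ = 189,774.8901 / (1+0.0542)^3 = 189,774.8901 / 1.171572 = 161,983.1025

£161,983.10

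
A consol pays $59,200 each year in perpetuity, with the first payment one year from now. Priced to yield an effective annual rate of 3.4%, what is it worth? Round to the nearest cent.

PV = PMT / i = 59200 / 0.034 = 1,741,176.4706

$1,741,176.47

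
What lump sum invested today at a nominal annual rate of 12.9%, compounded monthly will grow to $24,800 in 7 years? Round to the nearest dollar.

i = 0.129/12 = 0.01075 per month; n = 7·12 = 84.
PV = 24,800 / (1 + 0.01075)^84 = 24,800 / 2.455133 = 10,101.2863

$10,101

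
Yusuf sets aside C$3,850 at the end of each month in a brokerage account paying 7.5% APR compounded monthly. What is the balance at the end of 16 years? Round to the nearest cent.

C$1,421,568.60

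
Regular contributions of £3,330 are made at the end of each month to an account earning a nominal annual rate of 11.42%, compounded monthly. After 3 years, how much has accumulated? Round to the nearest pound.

With 12 periods per year: i = 0.00951667, n = 36.
Accumulation factor s(36|0.00951667) = 42.696169; FV = 3330 × 42.696169 = 142,178.2415

£142,178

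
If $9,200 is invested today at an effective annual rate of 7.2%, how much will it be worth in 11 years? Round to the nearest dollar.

FV = 9,200 × (1 + 0.072)^11 = 19,766.5314

$19,767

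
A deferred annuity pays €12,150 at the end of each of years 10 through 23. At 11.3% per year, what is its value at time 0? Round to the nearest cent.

PV at t=9 (ordinary 14-year annuity): 12150 × a(14|0.113) = 12150 × 6.872637 = 83,502.5370
PV₀ = 83,502.5370 / (1+0.113)^9 = 83,502.5370 / 2.620936 = 31,859.8107

€31,859.81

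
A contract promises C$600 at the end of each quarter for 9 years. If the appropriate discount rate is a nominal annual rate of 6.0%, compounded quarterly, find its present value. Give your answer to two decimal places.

With 4 periods per year: i = 0.015, n = 36.
Annuity factor a(36|0.015) = 27.660684; PV = 600 × 27.660684 = 16,596.4106

C$16,596.41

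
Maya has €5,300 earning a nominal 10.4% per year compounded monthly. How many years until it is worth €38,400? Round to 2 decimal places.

19.12 years

Periodic rate i = 0.104/12 = 0.00866667.
(1+i)^n = 38400/5300 = 7.24528, so n = ln 7.24528 / ln 1.00867 = 229.4907 months
= 229.4907/12 years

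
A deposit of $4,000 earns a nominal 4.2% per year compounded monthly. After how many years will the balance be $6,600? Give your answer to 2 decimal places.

11.94 years

Periodic rate i = 0.042/12 = 0.0035.
n = ln(6600/4000) / ln(1+0.0035) = ln(1.65000) / 0.003494 = 143.3289 months
= 143.3289/12 years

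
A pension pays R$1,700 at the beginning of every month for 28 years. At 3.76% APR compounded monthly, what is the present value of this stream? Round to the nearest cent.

i = 0.0376/12 = 0.00313333 per month; n = 28·12 = 336.
PV = PMT · [1 − (1+i)^(−n)] / i × (1+i) = 1700 · 208.245954 = 354,018.1223
Payments are at the start of each period, so multiply by (1+i).

R$354,018.12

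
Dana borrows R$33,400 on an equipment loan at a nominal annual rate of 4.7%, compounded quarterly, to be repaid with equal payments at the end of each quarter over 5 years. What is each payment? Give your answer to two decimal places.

R$1,883.65

With 4 periods per year: i = 0.01175, n = 20.
Annuity-PV factor = 17.731524; PMT = 33400 / 17.731524 = 1,883.6509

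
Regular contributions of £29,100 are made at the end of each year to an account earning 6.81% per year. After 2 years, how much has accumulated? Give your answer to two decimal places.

£60,181.71

FV = PMT · [(1+i)^n − 1] / i = 29100 · 2.068100 = 60,181.7100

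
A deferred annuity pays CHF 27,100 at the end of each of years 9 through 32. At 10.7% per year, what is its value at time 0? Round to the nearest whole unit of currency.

CHF 102,515

PV at t=8 (ordinary 24-year annuity): 27100 × a(24|0.107) = 27100 × 8.530953 = 231,188.8142
Discount back 8 years: 231,188.8142 × (1+0.107)^(−8) = 231,188.8142 × 0.443424 = 102,514.6304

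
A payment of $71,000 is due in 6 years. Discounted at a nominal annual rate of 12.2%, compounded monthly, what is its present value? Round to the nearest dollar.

i = 0.122/12 = 0.0101667 per month; n = 6·12 = 72.
Discount factor = (1+0.0101667)^(−72) = 0.482727; PV = 71,000 × 0.482727 = 34,273.6161

$34,274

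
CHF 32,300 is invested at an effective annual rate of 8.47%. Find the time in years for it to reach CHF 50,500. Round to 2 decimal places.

(1+i)^n = 50500/32300 = 1.56347, so n = ln 1.56347 / ln 1.0847 = 5.4968 years

5.50 years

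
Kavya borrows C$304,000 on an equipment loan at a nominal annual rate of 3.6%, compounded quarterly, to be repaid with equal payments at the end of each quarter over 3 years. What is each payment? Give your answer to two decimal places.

C$26,839.67

i = 0.036/4 = 0.009 per quarter; n = 3·4 = 12.
PMT = 304000 / ( [1 − (1+0.009)^(−12)] / 0.009 ) = 304000 / 11.326517 = 26,839.6722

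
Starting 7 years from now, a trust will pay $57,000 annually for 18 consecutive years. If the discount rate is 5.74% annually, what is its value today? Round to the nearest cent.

$450,292.07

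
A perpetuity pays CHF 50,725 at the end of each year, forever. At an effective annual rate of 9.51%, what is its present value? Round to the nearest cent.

PV = C/r = 50725/0.0951 = 533,385.9096

CHF 533,385.91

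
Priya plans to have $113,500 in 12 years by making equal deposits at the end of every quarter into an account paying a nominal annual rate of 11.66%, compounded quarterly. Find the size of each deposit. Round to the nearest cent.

$1,113.34

Periodic rate i = 0.1166/4 = 0.02915; n = 12 × 4 = 48 periods.
PMT = 113500 / ( [(1+0.02915)^48 − 1] / 0.02915 ) = 113500 / 101.945151 = 1,113.3438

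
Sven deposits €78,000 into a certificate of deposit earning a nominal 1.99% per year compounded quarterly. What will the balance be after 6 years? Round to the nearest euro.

With 4 periods per year: i = 0.004975, n = 24.
78,000 × (1+0.004975)^24 = 78,000 × 1.126487 = 87,865.9889

€87,866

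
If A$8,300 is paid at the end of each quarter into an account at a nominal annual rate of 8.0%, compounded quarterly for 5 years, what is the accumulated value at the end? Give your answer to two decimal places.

Periodic rate i = 0.08/4 = 0.02; n = 5 × 4 = 20 periods.
FV = 8300 × [(1+0.02)^20 − 1] / 0.02 = 8300 × 24.297370 = 201,668.1693

A$201,668.17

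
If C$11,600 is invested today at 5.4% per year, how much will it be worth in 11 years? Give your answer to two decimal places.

FV = PV·(1+i)^n = 11,600 × 1.783392 = 20,687.3427

C$20,687.34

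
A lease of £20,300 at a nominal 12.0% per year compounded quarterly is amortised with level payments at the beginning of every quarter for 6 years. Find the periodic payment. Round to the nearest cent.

£1,163.75

i = 0.12/4 = 0.03 per quarter; n = 6·4 = 24.
PMT = 20300 / ( [1 − (1+0.03)^(−24)] / 0.03 × (1+i) ) = 20300 / 17.443608 = 1,163.7500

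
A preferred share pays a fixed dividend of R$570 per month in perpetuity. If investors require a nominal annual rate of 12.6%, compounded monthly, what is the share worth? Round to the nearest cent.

R$54,285.71

Periodic rate i = 0.126/12 = 0.0105.
PV = C/r = 570/0.0105 = 54,285.7143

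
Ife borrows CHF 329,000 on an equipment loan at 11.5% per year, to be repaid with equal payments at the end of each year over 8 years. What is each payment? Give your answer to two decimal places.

CHF 65,075.88

PMT = 329000 / ( [1 − (1+0.115)^(−8)] / 0.115 ) = 329000 / 5.055637 = 65,075.8776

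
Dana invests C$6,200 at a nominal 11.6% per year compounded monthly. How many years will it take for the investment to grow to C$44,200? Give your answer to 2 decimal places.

17.01 years

Periodic rate i = 0.116/12 = 0.00966667.
n = ln(44200/6200) / ln(1+0.00966667) = ln(7.12903) / 0.009620 = 204.1711 months
= 204.1711/12 years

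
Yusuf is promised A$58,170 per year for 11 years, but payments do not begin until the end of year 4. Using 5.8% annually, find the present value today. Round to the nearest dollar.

Value one period before first payment (t=3): 58170 × [1 − (1+0.058)^(−11)] / 0.058 = 58170 × 7.968179 = 463,508.9468
PV₀ = 463,508.9468 / (1+0.058)^3 = 463,508.9468 / 1.184287 = 391,382.2434

A$391,382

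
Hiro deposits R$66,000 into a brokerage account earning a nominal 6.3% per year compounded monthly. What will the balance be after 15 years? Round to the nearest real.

R$169,386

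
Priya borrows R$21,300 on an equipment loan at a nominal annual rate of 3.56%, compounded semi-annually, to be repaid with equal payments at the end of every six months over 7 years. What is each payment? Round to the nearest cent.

i = 0.0356/2 = 0.0178 per half-year; n = 7·2 = 14.
PMT = 21300 / ( [1 − (1+0.0178)^(−14)] / 0.0178 ) = 21300 / 12.295822 = 1,732.2958

R$1,732.30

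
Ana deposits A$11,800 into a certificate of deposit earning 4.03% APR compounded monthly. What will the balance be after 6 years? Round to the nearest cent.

A$15,021.68

With 12 periods per year: i = 0.00335833, n = 72.
11,800 × (1+0.00335833)^72 = 11,800 × 1.273024 = 15,021.6789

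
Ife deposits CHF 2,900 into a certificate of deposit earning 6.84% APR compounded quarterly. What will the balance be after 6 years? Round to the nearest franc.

CHF 4,356

i = 0.0684/4 = 0.0171 per quarter; n = 6·4 = 24.
2,900 × (1+0.0171)^24 = 2,900 × 1.502200 = 4,356.3795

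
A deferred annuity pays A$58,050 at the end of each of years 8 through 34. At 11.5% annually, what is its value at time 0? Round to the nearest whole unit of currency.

A$223,136

Value one period before first payment (t=7): 58050 × [1 − (1+0.115)^(−27)] / 0.115 = 58050 × 8.235522 = 478,072.0505
PV₀ = 478,072.0505 / (1+0.115)^7 = 478,072.0505 / 2.142516 = 223,135.8146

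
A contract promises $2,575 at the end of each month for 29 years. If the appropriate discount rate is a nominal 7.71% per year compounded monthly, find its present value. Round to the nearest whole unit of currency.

$357,629

Periodic rate i = 0.0771/12 = 0.006425; n = 29 × 12 = 348 periods.
PV = PMT · [1 − (1+i)^(−n)] / i = 2575 · 138.885111 = 357,629.1605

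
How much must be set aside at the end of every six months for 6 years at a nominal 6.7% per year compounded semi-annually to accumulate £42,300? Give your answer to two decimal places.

Periodic rate i = 0.067/2 = 0.0335; n = 6 × 2 = 12 periods.
PMT = 42300 / ( [(1+0.0335)^12 − 1] / 0.0335 ) = 42300 / 14.477542 = 2,921.7666

£2,921.77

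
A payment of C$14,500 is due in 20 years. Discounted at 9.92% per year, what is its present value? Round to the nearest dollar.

C$2,187

PV = 14,500 / (1 + 0.0992)^20 = 14,500 / 6.630319 = 2,186.9236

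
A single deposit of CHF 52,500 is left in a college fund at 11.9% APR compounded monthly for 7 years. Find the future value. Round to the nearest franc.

With 12 periods per year: i = 0.00991667, n = 84.
FV = PV·(1+i)^n = 52,500 × 2.290790 = 120,266.4842

CHF 120,266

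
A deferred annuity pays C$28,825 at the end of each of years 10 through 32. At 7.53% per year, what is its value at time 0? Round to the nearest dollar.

PV at t=9 (ordinary 23-year annuity): 28825 × a(23|0.0753) = 28825 × 10.779734 = 310,725.8245
PV₀ = 310,725.8245 / (1+0.0753)^9 = 310,725.8245 / 1.922059 = 161,662.9639

C$161,663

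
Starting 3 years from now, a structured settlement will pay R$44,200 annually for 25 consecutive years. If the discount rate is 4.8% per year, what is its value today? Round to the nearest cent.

PV at t=2 (ordinary 25-year annuity): 44200 × a(25|0.048) = 44200 × 14.380853 = 635,633.6981
Discount back 2 years: 635,633.6981 × (1+0.048)^(−2) = 635,633.6981 × 0.910495 = 578,741.1300

R$578,741.13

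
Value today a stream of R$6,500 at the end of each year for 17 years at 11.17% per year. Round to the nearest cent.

R$48,573.89

PV = PMT · [1 − (1+i)^(−n)] / i = 6500 · 7.472906 = 48,573.8921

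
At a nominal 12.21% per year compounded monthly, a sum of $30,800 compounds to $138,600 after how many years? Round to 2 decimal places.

12.38 years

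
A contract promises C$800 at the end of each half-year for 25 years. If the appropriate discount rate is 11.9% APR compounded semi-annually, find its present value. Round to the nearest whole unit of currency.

C$12,698

i = 0.119/2 = 0.0595 per half-year; n = 25·2 = 50.
PV = 800 × [1 − (1+0.0595)^(−50)] / 0.0595 = 800 × 15.872533 = 12,698.0266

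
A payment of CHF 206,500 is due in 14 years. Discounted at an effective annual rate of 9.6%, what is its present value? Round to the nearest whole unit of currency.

CHF 57,223

PV = FV·(1+i)^(−n) = 206,500 × 0.277110 = 57,223.2207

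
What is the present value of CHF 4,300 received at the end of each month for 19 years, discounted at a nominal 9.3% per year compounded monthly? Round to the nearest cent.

Periodic rate i = 0.093/12 = 0.00775; n = 19 × 12 = 228 periods.
PV = PMT · [1 − (1+i)^(−n)] / i = 4300 · 106.837095 = 459,399.5082

CHF 459,399.51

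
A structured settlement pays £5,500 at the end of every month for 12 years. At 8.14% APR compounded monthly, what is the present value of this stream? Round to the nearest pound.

Periodic rate i = 0.0814/12 = 0.00678333; n = 12 × 12 = 144 periods.
PV = PMT · [1 − (1+i)^(−n)] / i = 5500 · 91.731031 = 504,520.6711

£504,521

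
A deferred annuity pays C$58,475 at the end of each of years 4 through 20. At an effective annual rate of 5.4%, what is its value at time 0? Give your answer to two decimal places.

PV at t=3 (ordinary 17-year annuity): 58475 × a(17|0.054) = 58475 × 10.944683 = 639,990.3527
Discount back 3 years: 639,990.3527 × (1+0.054)^(−3) = 639,990.3527 × 0.854040 = 546,577.3048

C$546,577.30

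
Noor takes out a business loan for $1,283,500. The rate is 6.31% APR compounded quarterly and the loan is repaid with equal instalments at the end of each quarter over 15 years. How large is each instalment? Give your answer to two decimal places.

$33,245.28

Periodic rate i = 0.0631/4 = 0.015775; n = 15 × 4 = 60 periods.
PMT = 1.2835e+06 / ( [1 − (1+0.015775)^(−60)] / 0.015775 ) = 1.2835e+06 / 38.606983 = 33,245.2807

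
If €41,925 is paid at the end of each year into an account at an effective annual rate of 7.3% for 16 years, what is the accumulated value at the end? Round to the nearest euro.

FV = PMT · [(1+i)^n − 1] / i = 41925 · 28.594779 = 1,198,836.1001

€1,198,836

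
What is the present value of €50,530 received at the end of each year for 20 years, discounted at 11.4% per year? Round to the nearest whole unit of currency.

€392,084

Annuity factor a(20|0.114) = 7.759438; PV = 50530 × 7.759438 = 392,084.4249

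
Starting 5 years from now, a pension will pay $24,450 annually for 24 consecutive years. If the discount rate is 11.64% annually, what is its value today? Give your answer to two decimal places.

PV at t=4 (ordinary 24-year annuity): 24450 × a(24|0.1164) = 24450 × 7.979601 = 195,101.2427
PV₀ = 195,101.2427 / (1+0.1164)^4 = 195,101.2427 / 1.553386 = 125,597.4217

$125,597.42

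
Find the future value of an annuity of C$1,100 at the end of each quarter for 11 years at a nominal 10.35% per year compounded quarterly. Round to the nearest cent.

i = 0.1035/4 = 0.025875 per quarter; n = 11·4 = 44.
FV = PMT · [(1+i)^n − 1] / i = 1100 · 80.278239 = 88,306.0626

C$88,306.06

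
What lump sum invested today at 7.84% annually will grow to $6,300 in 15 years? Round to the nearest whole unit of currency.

$2,031

PV = 6,300 / (1 + 0.0784)^15 = 6,300 / 3.102403 = 2,030.6841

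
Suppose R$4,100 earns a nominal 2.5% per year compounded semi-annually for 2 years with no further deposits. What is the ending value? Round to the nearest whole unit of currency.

R$4,309

With 2 periods per year: i = 0.0125, n = 4.
FV = PV·(1+i)^n = 4,100 × 1.050945 = 4,308.8759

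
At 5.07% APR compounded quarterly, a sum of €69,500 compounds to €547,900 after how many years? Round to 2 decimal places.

40.98 years

Periodic rate i = 0.0507/4 = 0.012675.
(1+i)^n = 547900/69500 = 7.88345, so n = ln 7.88345 / ln 1.01267 = 163.9309 quarters
= 163.9309/4 years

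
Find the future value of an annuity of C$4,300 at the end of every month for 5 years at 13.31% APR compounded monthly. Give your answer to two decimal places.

C$363,777.47

With 12 periods per year: i = 0.0110917, n = 60.
FV = PMT · [(1+i)^n − 1] / i = 4300 · 84.599413 = 363,777.4741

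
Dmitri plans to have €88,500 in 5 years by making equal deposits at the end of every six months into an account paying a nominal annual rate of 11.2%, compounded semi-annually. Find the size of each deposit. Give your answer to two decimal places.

With 2 periods per year: i = 0.056, n = 10.
PMT = 88500 / ( [(1+0.056)^10 − 1] / 0.056 ) = 88500 / 12.935797 = 6,841.4802

€6,841.48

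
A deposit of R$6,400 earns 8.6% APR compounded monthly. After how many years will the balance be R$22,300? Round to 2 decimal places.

14.57 years

Periodic rate i = 0.086/12 = 0.00716667.
(1+i)^n = 22300/6400 = 3.48438, so n = ln 3.48438 / ln 1.00717 = 174.8032 months
= 174.8032/12 years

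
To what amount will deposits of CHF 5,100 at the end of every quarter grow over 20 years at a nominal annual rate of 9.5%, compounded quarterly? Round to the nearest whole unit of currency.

i = 0.095/4 = 0.02375 per quarter; n = 20·4 = 80.
FV = 5100 × [(1+0.02375)^80 − 1] / 0.02375 = 5100 × 233.222222 = 1,189,433.3308

CHF 1,189,433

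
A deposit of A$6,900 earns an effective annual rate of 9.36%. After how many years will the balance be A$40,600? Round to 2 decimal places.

(1+i)^n = 40600/6900 = 5.88406, so n = ln 5.88406 / ln 1.0936 = 19.8072 years

19.81 years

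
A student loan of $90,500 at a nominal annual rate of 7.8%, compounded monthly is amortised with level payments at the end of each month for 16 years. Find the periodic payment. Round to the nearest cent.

$826.47

i = 0.078/12 = 0.0065 per month; n = 16·12 = 192.
PMT = 90500 / ( [1 − (1+0.0065)^(−192)] / 0.0065 ) = 90500 / 109.501524 = 826.4725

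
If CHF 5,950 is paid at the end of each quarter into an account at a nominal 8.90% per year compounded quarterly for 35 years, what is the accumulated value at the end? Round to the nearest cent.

CHF 5,556,078.40

With 4 periods per year: i = 0.02225, n = 140.
Accumulation factor s(140|0.02225) = 933.794689; FV = 5950 × 933.794689 = 5,556,078.4005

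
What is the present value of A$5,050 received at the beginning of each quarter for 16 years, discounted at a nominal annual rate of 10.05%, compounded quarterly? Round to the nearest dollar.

A$163,949

Periodic rate i = 0.1005/4 = 0.025125; n = 16 × 4 = 64 periods.
PV = 5050 × [1 − (1+0.025125)^(−64)] / 0.025125 × (1+i) = 5050 × 32.465067 = 163,948.5879
(annuity-due: payments at period start, so ×(1+i).)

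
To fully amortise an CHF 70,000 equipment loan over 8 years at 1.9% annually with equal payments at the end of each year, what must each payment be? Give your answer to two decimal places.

CHF 9,514.55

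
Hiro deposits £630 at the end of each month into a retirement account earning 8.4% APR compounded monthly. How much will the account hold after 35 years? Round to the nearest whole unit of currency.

£1,595,079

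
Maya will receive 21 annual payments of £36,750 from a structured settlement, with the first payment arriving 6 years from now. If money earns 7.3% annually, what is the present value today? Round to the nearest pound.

PV at t=5 (ordinary 21-year annuity): 36750 × a(21|0.073) = 36750 × 10.579145 = 388,783.5635
Discount back 5 years: 388,783.5635 × (1+0.073)^(−5) = 388,783.5635 × 0.703075 = 273,343.8369

£273,344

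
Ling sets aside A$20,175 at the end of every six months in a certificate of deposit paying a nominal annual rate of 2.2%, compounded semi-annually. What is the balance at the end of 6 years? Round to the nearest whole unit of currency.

A$257,298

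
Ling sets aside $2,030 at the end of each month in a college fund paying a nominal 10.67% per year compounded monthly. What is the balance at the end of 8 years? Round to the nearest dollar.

$305,754

i = 0.1067/12 = 0.00889167 per month; n = 8·12 = 96.
Accumulation factor s(96|0.00889167) = 150.617772; FV = 2030 × 150.617772 = 305,754.0777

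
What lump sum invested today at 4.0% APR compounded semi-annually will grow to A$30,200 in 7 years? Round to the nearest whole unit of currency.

Periodic rate i = 0.04/2 = 0.02; n = 7 × 2 = 14 periods.
Discount factor = (1+0.02)^(−14) = 0.757875; PV = 30,200 × 0.757875 = 22,887.8257

A$22,888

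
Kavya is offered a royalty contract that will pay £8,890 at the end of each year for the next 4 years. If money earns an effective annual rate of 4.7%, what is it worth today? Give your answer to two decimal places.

Annuity factor a(4|0.047) = 3.570801; PV = 8890 × 3.570801 = 31,744.4245

£31,744.42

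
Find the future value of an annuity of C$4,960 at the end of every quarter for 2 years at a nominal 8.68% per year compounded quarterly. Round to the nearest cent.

C$42,828.10

Periodic rate i = 0.0868/4 = 0.0217; n = 2 × 4 = 8 periods.
Accumulation factor s(8|0.0217) = 8.634698; FV = 4960 × 8.634698 = 42,828.1005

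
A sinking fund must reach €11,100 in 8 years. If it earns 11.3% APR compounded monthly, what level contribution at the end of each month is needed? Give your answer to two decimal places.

With 12 periods per year: i = 0.00941667, n = 96.
PMT = 11100 / ( [(1+0.00941667)^96 − 1] / 0.00941667 ) = 11100 / 154.942084 = 71.6397

€71.64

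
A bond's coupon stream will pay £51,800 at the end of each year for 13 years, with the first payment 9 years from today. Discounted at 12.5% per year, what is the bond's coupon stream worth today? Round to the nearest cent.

£126,578.59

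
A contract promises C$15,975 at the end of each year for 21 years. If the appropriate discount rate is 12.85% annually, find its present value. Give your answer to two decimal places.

PV = PMT · [1 − (1+i)^(−n)] / i = 15975 · 7.167542 = 114,501.4758

C$114,501.48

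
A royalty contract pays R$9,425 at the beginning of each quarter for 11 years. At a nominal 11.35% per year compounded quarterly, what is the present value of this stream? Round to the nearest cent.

With 4 periods per year: i = 0.028375, n = 44.
PV = 9425 × [1 − (1+0.028375)^(−44)] / 0.028375 × (1+i) = 9425 × 25.660743 = 241,852.5050
Payments are at the start of each period, so multiply by (1+i).

R$241,852.51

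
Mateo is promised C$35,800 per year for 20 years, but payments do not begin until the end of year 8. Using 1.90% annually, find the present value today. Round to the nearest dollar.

C$518,107

PV at t=7 (ordinary 20-year annuity): 35800 × a(20|0.019) = 35800 × 16.510333 = 591,069.9312
Discount back 7 years: 591,069.9312 × (1+0.019)^(−7) = 591,069.9312 × 0.876558 = 518,107.1415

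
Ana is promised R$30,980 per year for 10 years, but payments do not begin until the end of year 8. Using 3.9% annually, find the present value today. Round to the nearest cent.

PV at t=7 (ordinary 10-year annuity): 30980 × a(10|0.039) = 30980 × 8.151424 = 252,531.1159
Discount back 7 years: 252,531.1159 × (1+0.039)^(−7) = 252,531.1159 × 0.765052 = 193,199.5297

R$193,199.53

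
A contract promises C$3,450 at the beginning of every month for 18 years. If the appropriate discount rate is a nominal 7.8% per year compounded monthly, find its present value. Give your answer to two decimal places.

Periodic rate i = 0.078/12 = 0.0065; n = 18 × 12 = 216 periods.
PV = PMT · [1 − (1+i)^(−n)] / i × (1+i) = 3450 · 116.640810 = 402,410.7953
(annuity-due: payments at period start, so ×(1+i).)

C$402,410.80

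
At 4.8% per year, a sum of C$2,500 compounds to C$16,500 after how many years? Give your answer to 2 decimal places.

(1+i)^n = 16500/2500 = 6.60000, so n = ln 6.60000 / ln 1.048 = 40.2501 years

40.25 years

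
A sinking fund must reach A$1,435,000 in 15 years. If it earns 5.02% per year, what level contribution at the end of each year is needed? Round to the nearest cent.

A$66,401.14

FV-annuity factor = 21.611074; PMT = 1.435e+06 / 21.611074 = 66,401.1432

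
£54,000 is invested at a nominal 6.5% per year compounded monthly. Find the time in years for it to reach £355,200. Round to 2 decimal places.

Periodic rate i = 0.065/12 = 0.00541667.
n = ln(355200/54000) / ln(1+0.00541667) = ln(6.57778) / 0.005402 = 348.7004 months
= 348.7004/12 years

29.06 years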